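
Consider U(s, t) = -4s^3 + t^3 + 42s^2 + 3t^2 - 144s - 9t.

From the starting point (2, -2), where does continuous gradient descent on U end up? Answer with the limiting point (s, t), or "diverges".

U is separable, so gradient descent decouples: s follows -∂U/∂s, t follows -∂U/∂t.
∂U/∂s = -12(s - 4)(s - 3); at s=2 this is -24, so s increases.
∂U/∂t = 3(t - 1)(t + 3); at t=-2 this is -9, so t increases.
s converges to its nearest critical value 3 (a local min of the s-part); t converges to 1. The iterate converges to (3, 1).

(3, 1)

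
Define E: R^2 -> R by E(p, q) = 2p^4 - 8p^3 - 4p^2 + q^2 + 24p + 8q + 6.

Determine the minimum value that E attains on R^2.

E(p,q) separates as A(p) + B(q) + 6, so its minimum is min A + min B + 6.
A'(p) = 8(p - 3)(p - 1)(p + 1) vanishes at p ∈ {-1, 1, 3}; B'(q) = 2q + 8 vanishes at q ∈ {-4}.
Local minima of A (where A''>0): A(-1)=-18, A(3)=-18. Local minima of B: B(-4)=-16.
So the global minimum of E is A(-1) + B(-4) + 6 = -18 − 16 + 6 = -28, attained at (-1, -4).

-28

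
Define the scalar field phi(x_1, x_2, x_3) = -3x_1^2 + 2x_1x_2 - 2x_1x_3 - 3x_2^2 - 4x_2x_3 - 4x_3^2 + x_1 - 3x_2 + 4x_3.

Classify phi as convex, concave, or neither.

concave

phi is quadratic, so its Hessian is the constant matrix H = [[-6, 2, -2], [2, -6, -4], [-2, -4, -8]].
Leading principal minors: -6, 32, -104.
Signs alternate −, +, − ⇒ H ≺ 0 ⇒ concave.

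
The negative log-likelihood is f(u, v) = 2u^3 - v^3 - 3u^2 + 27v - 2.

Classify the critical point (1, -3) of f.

The mixed partial ∂²f/∂u∂v is 0, so the Hessian at any point is diag(f_uu, f_vv) = diag(6(2u - 1), -6v).
At (1, -3): H = diag(6, 18).
Both eigenvalues are positive, so H is positive definite: a local minimum.

local minimum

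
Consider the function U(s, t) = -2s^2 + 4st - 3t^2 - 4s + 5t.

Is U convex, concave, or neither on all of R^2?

U is quadratic, so its Hessian is the constant matrix H = [[-4, 4], [4, -6]].
det(H) = 8, tr(H) = -10.
det(H) > 0 and tr(H) < 0, so H is negative definite everywhere: concave.

concave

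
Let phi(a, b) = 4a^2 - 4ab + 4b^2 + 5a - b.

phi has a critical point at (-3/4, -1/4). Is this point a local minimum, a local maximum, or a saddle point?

The Hessian of phi is constant: H = [[8, -4], [-4, 8]].
det(H) = 8·8 − (-4)² = 48.
det(H) > 0 and tr(H) = 16 > 0, so H is positive definite and the point is a local minimum.

local minimum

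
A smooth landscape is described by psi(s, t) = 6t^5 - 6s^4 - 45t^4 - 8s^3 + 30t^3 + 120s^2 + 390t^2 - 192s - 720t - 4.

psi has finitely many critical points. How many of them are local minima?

psi separates as a function of s plus a function of t, so ∇psi=0 decouples.
∂psi/∂s = -24(s - 2)(s - 1)(s + 4) = 0 at s ∈ {-4, 1, 2}; ∂psi/∂t = 30(t - 4)(t - 3)(t - 1)(t + 2) = 0 at t ∈ {-2, 1, 3, 4}.
The Hessian is diagonal: diag(psi_ss, psi_tt). Second derivatives: psi_ss(-4)=-720, psi_ss(1)=120, psi_ss(2)=-144; psi_tt(-2)=-2700, psi_tt(1)=540, psi_tt(3)=-300, psi_tt(4)=540.
Local minima occur where both diagonal entries positive: (1, 1), (1, 4). Count: 2.

2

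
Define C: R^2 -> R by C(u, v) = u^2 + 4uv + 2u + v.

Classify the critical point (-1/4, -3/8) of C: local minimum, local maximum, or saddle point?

The Hessian of C is constant: H = [[2, 4], [4, 0]].
det(H) = 2·0 − 4² = -16.
Since det(H) < 0, H is indefinite and the critical point is a saddle point.

saddle point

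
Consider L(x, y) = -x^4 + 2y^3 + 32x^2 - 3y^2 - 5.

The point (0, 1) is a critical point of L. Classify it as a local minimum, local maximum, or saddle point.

local minimum

The mixed partial ∂²L/∂x∂y is 0, so the Hessian at any point is diag(L_xx, L_yy) = diag(4(-3x^2 + 16), 6(2y - 1)).
At (0, 1): H = diag(64, 6).
Both eigenvalues are positive, so H is positive definite: a local minimum.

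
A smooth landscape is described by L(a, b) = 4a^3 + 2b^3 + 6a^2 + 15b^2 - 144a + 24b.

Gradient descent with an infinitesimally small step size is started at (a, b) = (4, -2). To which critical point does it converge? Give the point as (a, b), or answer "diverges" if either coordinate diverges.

L is separable, so gradient descent decouples: a follows -∂L/∂a, b follows -∂L/∂b.
∂L/∂a = 12(a - 3)(a + 4); at a=4 this is 96, so a decreases.
∂L/∂b = 6(b + 1)(b + 4); at b=-2 this is -12, so b increases.
a converges to its nearest critical value 3 (a local min of the a-part); b converges to -1. The iterate converges to (3, -1).

(3, -1)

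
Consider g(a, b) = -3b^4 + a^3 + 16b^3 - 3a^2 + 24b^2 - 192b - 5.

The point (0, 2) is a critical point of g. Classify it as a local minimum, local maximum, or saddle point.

saddle point

The mixed partial ∂²g/∂a∂b is 0, so the Hessian at any point is diag(g_aa, g_bb) = diag(6(a - 1), 12(-3b^2 + 8b + 4)).
At (0, 2): H = diag(-6, 96).
The eigenvalues have opposite signs, so H is indefinite: a saddle point.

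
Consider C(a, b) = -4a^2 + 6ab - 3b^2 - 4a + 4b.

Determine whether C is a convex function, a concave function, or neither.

concave

C is quadratic, so its Hessian is the constant matrix H = [[-8, 6], [6, -6]].
det(H) = 12, tr(H) = -14.
det(H) > 0 and tr(H) < 0, so H is negative definite everywhere: concave.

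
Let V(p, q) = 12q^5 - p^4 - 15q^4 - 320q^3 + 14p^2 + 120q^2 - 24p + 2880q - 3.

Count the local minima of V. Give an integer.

2

V separates as a function of p plus a function of q, so ∇V=0 decouples.
∂V/∂p = -4(p - 2)(p - 1)(p + 3) = 0 at p ∈ {-3, 1, 2}; ∂V/∂q = 60(q - 4)(q - 2)(q + 2)(q + 3) = 0 at q ∈ {-3, -2, 2, 4}.
The Hessian is diagonal: diag(V_pp, V_qq). Second derivatives: V_pp(-3)=-80, V_pp(1)=16, V_pp(2)=-20; V_qq(-3)=-2100, V_qq(-2)=1440, V_qq(2)=-2400, V_qq(4)=5040.
Local minima occur where both diagonal entries positive: (1, -2), (1, 4). Count: 2.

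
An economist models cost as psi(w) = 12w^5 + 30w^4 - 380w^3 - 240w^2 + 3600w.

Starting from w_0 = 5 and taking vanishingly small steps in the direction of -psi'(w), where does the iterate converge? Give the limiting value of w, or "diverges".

3

psi'(w) = 60(w - 3)(w - 2)(w + 2)(w + 5), so psi'(5) = 25200.
Gradient descent moves in the -psi' direction, i.e. w is decreasing.
The nearest critical point in that direction is w = 3, where psi'' = 2400 > 0 (a local minimum). The iterate converges there.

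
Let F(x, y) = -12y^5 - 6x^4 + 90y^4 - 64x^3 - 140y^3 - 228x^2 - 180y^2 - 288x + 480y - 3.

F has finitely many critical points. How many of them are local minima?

F separates as a function of x plus a function of y, so ∇F=0 decouples.
∂F/∂x = -24(x + 1)(x + 3)(x + 4) = 0 at x ∈ {-4, -3, -1}; ∂F/∂y = -60(y - 4)(y - 2)(y - 1)(y + 1) = 0 at y ∈ {-1, 1, 2, 4}.
The Hessian is diagonal: diag(F_xx, F_yy). Second derivatives: F_xx(-4)=-72, F_xx(-3)=48, F_xx(-1)=-144; F_yy(-1)=1800, F_yy(1)=-360, F_yy(2)=360, F_yy(4)=-1800.
Local minima occur where both diagonal entries positive: (-3, -1), (-3, 2). Count: 2.

2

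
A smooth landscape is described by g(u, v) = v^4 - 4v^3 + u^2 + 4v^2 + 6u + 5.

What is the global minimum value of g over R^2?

g(u,v) separates as P(u) + Q(v) + 5, so its minimum is min P + min Q + 5.
P'(u) = 2u + 6 vanishes at u ∈ {-3}; Q'(v) = 4v(v - 2)(v - 1) vanishes at v ∈ {0, 1, 2}.
Local minima of P (where P''>0): P(-3)=-9. Local minima of Q: Q(0)=0, Q(2)=0.
So the global minimum of g is P(-3) + Q(0) + 5 = -9 + 0 + 5 = -4, attained at (-3, 0).

-4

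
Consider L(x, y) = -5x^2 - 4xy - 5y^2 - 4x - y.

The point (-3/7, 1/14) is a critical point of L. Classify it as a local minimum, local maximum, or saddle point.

local maximum

The Hessian of L is constant: H = [[-10, -4], [-4, -10]].
det(H) = (-10)·(-10) − (-4)² = 84.
det(H) > 0 and tr(H) = -20 < 0, so H is negative definite and the point is a local maximum.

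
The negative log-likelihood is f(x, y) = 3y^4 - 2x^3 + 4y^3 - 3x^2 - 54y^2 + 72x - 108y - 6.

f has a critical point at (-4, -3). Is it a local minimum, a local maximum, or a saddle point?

local minimum

The mixed partial ∂²f/∂x∂y is 0, so the Hessian at any point is diag(f_xx, f_yy) = diag(-6(2x + 1), 12(3y^2 + 2y - 9)).
At (-4, -3): H = diag(42, 144).
Both eigenvalues are positive, so H is positive definite: a local minimum.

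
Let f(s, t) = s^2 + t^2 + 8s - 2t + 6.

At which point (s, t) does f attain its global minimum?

(-4, 1)

f(s,t) separates as P(s) + Q(t) + 6, so its minimum is min P + min Q + 6.
P'(s) = 2s + 8 vanishes at s ∈ {-4}; Q'(t) = 2(t - 1) vanishes at t ∈ {1}.
Local minima of P (where P''>0): P(-4)=-16. Local minima of Q: Q(1)=-1.
So the global minimum of f is P(-4) + Q(1) + 6 = -16 − 1 + 6 = -11, attained at (-4, 1).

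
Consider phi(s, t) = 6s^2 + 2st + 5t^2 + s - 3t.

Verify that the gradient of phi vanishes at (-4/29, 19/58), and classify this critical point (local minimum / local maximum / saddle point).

local minimum

∇phi = (12s + 2t + 1, 2s + 10t - 3); substituting (-4/29, 19/58) gives ∇phi = (0, 0), so (-4/29, 19/58) is indeed a critical point.
The Hessian of phi is constant: H = [[12, 2], [2, 10]].
det(H) = 12·10 − 2² = 116.
det(H) > 0 and tr(H) = 22 > 0, so H is positive definite and the point is a local minimum.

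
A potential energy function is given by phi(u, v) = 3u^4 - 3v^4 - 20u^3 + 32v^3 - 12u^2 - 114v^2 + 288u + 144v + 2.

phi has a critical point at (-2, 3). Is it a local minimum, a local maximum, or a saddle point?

local minimum

The mixed partial ∂²phi/∂u∂v is 0, so the Hessian at any point is diag(phi_uu, phi_vv) = diag(12(3u^2 - 10u - 2), 12(-3v^2 + 16v - 19)).
At (-2, 3): H = diag(360, 24).
Both eigenvalues are positive, so H is positive definite: a local minimum.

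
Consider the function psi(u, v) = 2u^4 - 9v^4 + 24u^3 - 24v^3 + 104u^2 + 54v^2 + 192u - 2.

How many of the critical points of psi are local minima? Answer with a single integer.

2

psi separates as a function of u plus a function of v, so ∇psi=0 decouples.
∂psi/∂u = 8(u + 2)(u + 3)(u + 4) = 0 at u ∈ {-4, -3, -2}; ∂psi/∂v = -36v(v - 1)(v + 3) = 0 at v ∈ {-3, 0, 1}.
The Hessian is diagonal: diag(psi_uu, psi_vv). Second derivatives: psi_uu(-4)=16, psi_uu(-3)=-8, psi_uu(-2)=16; psi_vv(-3)=-432, psi_vv(0)=108, psi_vv(1)=-144.
Local minima occur where both diagonal entries positive: (-4, 0), (-2, 0). Count: 2.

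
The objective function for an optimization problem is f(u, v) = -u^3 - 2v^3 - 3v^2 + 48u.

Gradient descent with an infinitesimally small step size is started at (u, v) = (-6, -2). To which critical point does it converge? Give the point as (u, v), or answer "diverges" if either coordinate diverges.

f is separable, so gradient descent decouples: u follows -∂f/∂u, v follows -∂f/∂v.
∂f/∂u = -3(u - 4)(u + 4); at u=-6 this is -60, so u increases.
∂f/∂v = -6v(v + 1); at v=-2 this is -12, so v increases.
u converges to its nearest critical value -4 (a local min of the u-part); v converges to -1. The iterate converges to (-4, -1).

(-4, -1)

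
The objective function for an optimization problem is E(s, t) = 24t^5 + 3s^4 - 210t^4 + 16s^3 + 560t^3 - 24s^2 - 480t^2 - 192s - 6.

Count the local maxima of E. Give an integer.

2

E separates as a function of s plus a function of t, so ∇E=0 decouples.
∂E/∂s = 12(s - 2)(s + 2)(s + 4) = 0 at s ∈ {-4, -2, 2}; ∂E/∂t = 120t(t - 4)(t - 2)(t - 1) = 0 at t ∈ {0, 1, 2, 4}.
The Hessian is diagonal: diag(E_ss, E_tt). Second derivatives: E_ss(-4)=144, E_ss(-2)=-96, E_ss(2)=288; E_tt(0)=-960, E_tt(1)=360, E_tt(2)=-480, E_tt(4)=2880.
Local maxima occur where both diagonal entries negative: (-2, 0), (-2, 2). Count: 2.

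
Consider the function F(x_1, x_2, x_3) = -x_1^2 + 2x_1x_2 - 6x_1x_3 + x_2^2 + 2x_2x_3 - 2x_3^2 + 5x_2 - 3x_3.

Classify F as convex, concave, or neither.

F is quadratic, so its Hessian is the constant matrix H = [[-2, 2, -6], [2, 2, 2], [-6, 2, -4]].
Leading principal minors: -2, -8, -80.
Neither pattern holds ⇒ H is indefinite ⇒ neither convex nor concave.

neither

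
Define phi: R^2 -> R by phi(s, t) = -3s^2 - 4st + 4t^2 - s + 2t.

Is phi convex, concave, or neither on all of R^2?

phi is quadratic, so its Hessian is the constant matrix H = [[-6, -4], [-4, 8]].
det(H) = -64, tr(H) = 2.
det(H) < 0, so H is indefinite: neither convex nor concave.

neither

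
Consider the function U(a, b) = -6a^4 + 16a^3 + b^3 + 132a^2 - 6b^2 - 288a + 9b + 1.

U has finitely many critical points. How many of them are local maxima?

2

U separates as a function of a plus a function of b, so ∇U=0 decouples.
∂U/∂a = -24(a - 4)(a - 1)(a + 3) = 0 at a ∈ {-3, 1, 4}; ∂U/∂b = 3(b - 3)(b - 1) = 0 at b ∈ {1, 3}.
The Hessian is diagonal: diag(U_aa, U_bb). Second derivatives: U_aa(-3)=-672, U_aa(1)=288, U_aa(4)=-504; U_bb(1)=-6, U_bb(3)=6.
Local maxima occur where both diagonal entries negative: (-3, 1), (4, 1). Count: 2.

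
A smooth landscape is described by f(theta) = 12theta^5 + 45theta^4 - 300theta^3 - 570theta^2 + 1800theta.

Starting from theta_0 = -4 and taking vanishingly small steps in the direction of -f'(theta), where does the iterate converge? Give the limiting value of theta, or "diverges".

f'(theta) = 60(theta - 3)(theta - 1)(theta + 2)(theta + 5), so f'(-4) = -4200.
Gradient descent moves in the -f' direction, i.e. theta is increasing.
The nearest critical point in that direction is theta = -2, where f'' = 2700 > 0 (a local minimum). The iterate converges there.

-2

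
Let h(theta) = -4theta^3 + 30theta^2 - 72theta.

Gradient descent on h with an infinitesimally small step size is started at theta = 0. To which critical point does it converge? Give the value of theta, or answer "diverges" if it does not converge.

h'(theta) = -12(theta - 3)(theta - 2), so h'(0) = -72.
Gradient descent moves in the -h' direction, i.e. theta is increasing.
The nearest critical point in that direction is theta = 2, where h'' = 12 > 0 (a local minimum). The iterate converges there.

2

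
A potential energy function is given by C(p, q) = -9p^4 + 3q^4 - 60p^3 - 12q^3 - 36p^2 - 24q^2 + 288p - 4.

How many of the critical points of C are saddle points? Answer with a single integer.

5

C separates as a function of p plus a function of q, so ∇C=0 decouples.
∂C/∂p = -36(p - 1)(p + 2)(p + 4) = 0 at p ∈ {-4, -2, 1}; ∂C/∂q = 12q(q - 4)(q + 1) = 0 at q ∈ {-1, 0, 4}.
The Hessian is diagonal: diag(C_pp, C_qq). Second derivatives: C_pp(-4)=-360, C_pp(-2)=216, C_pp(1)=-540; C_qq(-1)=60, C_qq(0)=-48, C_qq(4)=240.
Saddle points occur where the two diagonal entries have opposite signs: (-4, -1), (-4, 4), (-2, 0), (1, -1), (1, 4). Count: 5.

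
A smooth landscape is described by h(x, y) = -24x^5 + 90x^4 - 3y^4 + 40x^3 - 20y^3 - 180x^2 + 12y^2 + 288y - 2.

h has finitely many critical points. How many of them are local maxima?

4

h separates as a function of x plus a function of y, so ∇h=0 decouples.
∂h/∂x = -120x(x - 3)(x - 1)(x + 1) = 0 at x ∈ {-1, 0, 1, 3}; ∂h/∂y = -12(y - 2)(y + 3)(y + 4) = 0 at y ∈ {-4, -3, 2}.
The Hessian is diagonal: diag(h_xx, h_yy). Second derivatives: h_xx(-1)=960, h_xx(0)=-360, h_xx(1)=480, h_xx(3)=-2880; h_yy(-4)=-72, h_yy(-3)=60, h_yy(2)=-360.
Local maxima occur where both diagonal entries negative: (0, -4), (0, 2), (3, -4), (3, 2). Count: 4.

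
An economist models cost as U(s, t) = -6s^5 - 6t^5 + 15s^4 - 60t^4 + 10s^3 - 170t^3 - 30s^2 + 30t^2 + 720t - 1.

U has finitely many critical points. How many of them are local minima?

U separates as a function of s plus a function of t, so ∇U=0 decouples.
∂U/∂s = -30s(s - 2)(s - 1)(s + 1) = 0 at s ∈ {-1, 0, 1, 2}; ∂U/∂t = -30(t - 1)(t + 2)(t + 3)(t + 4) = 0 at t ∈ {-4, -3, -2, 1}.
The Hessian is diagonal: diag(U_ss, U_tt). Second derivatives: U_ss(-1)=180, U_ss(0)=-60, U_ss(1)=60, U_ss(2)=-180; U_tt(-4)=300, U_tt(-3)=-120, U_tt(-2)=180, U_tt(1)=-1800.
Local minima occur where both diagonal entries positive: (-1, -4), (-1, -2), (1, -4), (1, -2). Count: 4.

4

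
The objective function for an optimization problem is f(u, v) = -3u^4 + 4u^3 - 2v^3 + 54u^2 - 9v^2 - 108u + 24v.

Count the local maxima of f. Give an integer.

2

f separates as a function of u plus a function of v, so ∇f=0 decouples.
∂f/∂u = -12(u - 3)(u - 1)(u + 3) = 0 at u ∈ {-3, 1, 3}; ∂f/∂v = -6(v - 1)(v + 4) = 0 at v ∈ {-4, 1}.
The Hessian is diagonal: diag(f_uu, f_vv). Second derivatives: f_uu(-3)=-288, f_uu(1)=96, f_uu(3)=-144; f_vv(-4)=30, f_vv(1)=-30.
Local maxima occur where both diagonal entries negative: (-3, 1), (3, 1). Count: 2.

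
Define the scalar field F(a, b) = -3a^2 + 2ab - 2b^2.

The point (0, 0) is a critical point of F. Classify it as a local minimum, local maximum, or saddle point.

local maximum

The Hessian of F is constant: H = [[-6, 2], [2, -4]].
det(H) = (-6)·(-4) − 2² = 20.
det(H) > 0 and tr(H) = -10 < 0, so H is negative definite and the point is a local maximum.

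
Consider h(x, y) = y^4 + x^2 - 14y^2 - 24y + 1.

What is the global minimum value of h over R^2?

-116

h(x,y) separates as P(x) + Q(y) + 1, so its minimum is min P + min Q + 1.
P'(x) = 2x vanishes at x ∈ {0}; Q'(y) = 4(y - 3)(y + 1)(y + 2) vanishes at y ∈ {-2, -1, 3}.
Local minima of P (where P''>0): P(0)=0. Local minima of Q: Q(-2)=8, Q(3)=-117.
So the global minimum of h is P(0) + Q(3) + 1 = 0 − 117 + 1 = -116, attained at (0, 3).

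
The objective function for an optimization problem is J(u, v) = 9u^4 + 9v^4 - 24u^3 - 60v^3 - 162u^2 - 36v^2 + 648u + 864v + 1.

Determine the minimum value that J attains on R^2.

J(u,v) separates as P(u) + Q(v) + 1, so its minimum is min P + min Q + 1.
P'(u) = 36(u - 3)(u - 2)(u + 3) vanishes at u ∈ {-3, 2, 3}; Q'(v) = 36(v - 4)(v - 3)(v + 2) vanishes at v ∈ {-2, 3, 4}.
Local minima of P (where P''>0): P(-3)=-2025, P(3)=567. Local minima of Q: Q(-2)=-1248, Q(4)=1344.
So the global minimum of J is P(-3) + Q(-2) + 1 = -2025 − 1248 + 1 = -3272, attained at (-3, -2).

-3272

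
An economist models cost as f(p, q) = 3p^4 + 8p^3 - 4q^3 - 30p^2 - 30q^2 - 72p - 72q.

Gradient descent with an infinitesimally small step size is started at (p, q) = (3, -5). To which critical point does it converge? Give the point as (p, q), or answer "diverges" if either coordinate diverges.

f is separable, so gradient descent decouples: p follows -∂f/∂p, q follows -∂f/∂q.
∂f/∂p = 12(p - 2)(p + 1)(p + 3); at p=3 this is 288, so p decreases.
∂f/∂q = -12(q + 2)(q + 3); at q=-5 this is -72, so q increases.
p converges to its nearest critical value 2 (a local min of the p-part); q converges to -3. The iterate converges to (2, -3).

(2, -3)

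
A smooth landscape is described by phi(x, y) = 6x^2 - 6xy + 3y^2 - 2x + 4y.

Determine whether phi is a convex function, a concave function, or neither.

convex

phi is quadratic, so its Hessian is the constant matrix H = [[12, -6], [-6, 6]].
det(H) = 36, tr(H) = 18.
det(H) > 0 and tr(H) > 0, so H is positive definite everywhere: convex.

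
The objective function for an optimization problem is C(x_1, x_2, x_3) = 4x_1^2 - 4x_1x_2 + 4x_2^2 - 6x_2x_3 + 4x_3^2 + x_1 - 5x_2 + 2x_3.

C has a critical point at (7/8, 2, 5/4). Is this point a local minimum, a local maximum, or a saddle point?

The Hessian is constant: H = [[8, -4, 0], [-4, 8, -6], [0, -6, 8]].
Leading principal minors: Δ₁ = 8, Δ₂ = 48, Δ₃ = 96.
All leading minors are positive, so H is positive definite: a local minimum.

local minimum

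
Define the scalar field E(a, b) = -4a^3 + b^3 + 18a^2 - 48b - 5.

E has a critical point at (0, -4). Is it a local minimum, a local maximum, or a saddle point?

The mixed partial ∂²E/∂a∂b is 0, so the Hessian at any point is diag(E_aa, E_bb) = diag(12(-2a + 3), 6b).
At (0, -4): H = diag(36, -24).
The eigenvalues have opposite signs, so H is indefinite: a saddle point.

saddle point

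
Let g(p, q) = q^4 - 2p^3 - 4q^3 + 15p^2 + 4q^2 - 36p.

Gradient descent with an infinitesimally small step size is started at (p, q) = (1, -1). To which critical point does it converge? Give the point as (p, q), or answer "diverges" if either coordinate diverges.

g is separable, so gradient descent decouples: p follows -∂g/∂p, q follows -∂g/∂q.
∂g/∂p = -6(p - 3)(p - 2); at p=1 this is -12, so p increases.
∂g/∂q = 4q(q - 2)(q - 1); at q=-1 this is -24, so q increases.
p converges to its nearest critical value 2 (a local min of the p-part); q converges to 0. The iterate converges to (2, 0).

(2, 0)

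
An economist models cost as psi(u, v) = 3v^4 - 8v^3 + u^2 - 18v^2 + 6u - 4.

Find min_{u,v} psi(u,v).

-148

psi(u,v) separates as P(u) + Q(v) − 4, so its minimum is min P + min Q − 4.
P'(u) = 2u + 6 vanishes at u ∈ {-3}; Q'(v) = 12v(v - 3)(v + 1) vanishes at v ∈ {-1, 0, 3}.
Local minima of P (where P''>0): P(-3)=-9. Local minima of Q: Q(-1)=-7, Q(3)=-135.
So the global minimum of psi is P(-3) + Q(3) − 4 = -9 − 135 − 4 = -148, attained at (-3, 3).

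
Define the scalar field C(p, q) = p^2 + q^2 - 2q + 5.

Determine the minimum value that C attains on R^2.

C(p,q) separates as A(p) + B(q) + 5, so its minimum is min A + min B + 5.
A'(p) = 2p vanishes at p ∈ {0}; B'(q) = 2q - 2 vanishes at q ∈ {1}.
Local minima of A (where A''>0): A(0)=0. Local minima of B: B(1)=-1.
So the global minimum of C is A(0) + B(1) + 5 = 0 − 1 + 5 = 4, attained at (0, 1).

4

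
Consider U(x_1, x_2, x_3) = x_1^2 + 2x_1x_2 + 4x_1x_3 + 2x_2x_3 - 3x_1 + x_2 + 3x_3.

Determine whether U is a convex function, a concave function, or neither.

U is quadratic, so its Hessian is the constant matrix H = [[2, 2, 4], [2, 0, 2], [4, 2, 0]].
Leading principal minors: 2, -4, 24.
Neither pattern holds ⇒ H is indefinite ⇒ neither convex nor concave.

neither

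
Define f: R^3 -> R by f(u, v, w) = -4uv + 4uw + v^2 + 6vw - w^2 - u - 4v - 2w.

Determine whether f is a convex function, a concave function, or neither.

neither

f is quadratic, so its Hessian is the constant matrix H = [[0, -4, 4], [-4, 2, 6], [4, 6, -2]].
Leading principal minors: 0, -16, -192.
Neither pattern holds ⇒ H is indefinite ⇒ neither convex nor concave.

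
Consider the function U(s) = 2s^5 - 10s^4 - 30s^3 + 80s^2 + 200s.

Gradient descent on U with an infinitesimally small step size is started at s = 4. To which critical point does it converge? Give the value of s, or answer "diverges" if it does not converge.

U'(s) = 10(s - 5)(s - 2)(s + 1)(s + 2), so U'(4) = -600.
Gradient descent moves in the -U' direction, i.e. s is increasing.
The nearest critical point in that direction is s = 5, where U'' = 1260 > 0 (a local minimum). The iterate converges there.

5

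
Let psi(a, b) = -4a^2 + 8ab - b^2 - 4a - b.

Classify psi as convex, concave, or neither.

neither

psi is quadratic, so its Hessian is the constant matrix H = [[-8, 8], [8, -2]].
det(H) = -48, tr(H) = -10.
det(H) < 0, so H is indefinite: neither convex nor concave.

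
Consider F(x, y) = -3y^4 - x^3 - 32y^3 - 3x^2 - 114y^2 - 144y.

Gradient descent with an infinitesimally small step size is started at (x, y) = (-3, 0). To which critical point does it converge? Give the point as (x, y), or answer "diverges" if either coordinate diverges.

diverges

F is separable, so gradient descent decouples: x follows -∂F/∂x, y follows -∂F/∂y.
∂F/∂x = -3x(x + 2); at x=-3 this is -9, so x increases.
∂F/∂y = -12(y + 1)(y + 3)(y + 4); at y=0 this is -144, so y increases.
The y-coordinate has no critical point in that direction and runs off to infinity.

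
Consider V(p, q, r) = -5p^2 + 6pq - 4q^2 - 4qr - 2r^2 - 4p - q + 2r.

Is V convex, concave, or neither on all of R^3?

V is quadratic, so its Hessian is the constant matrix H = [[-10, 6, 0], [6, -8, -4], [0, -4, -4]].
Leading principal minors: -10, 44, -16.
Signs alternate −, +, − ⇒ H ≺ 0 ⇒ concave.

concave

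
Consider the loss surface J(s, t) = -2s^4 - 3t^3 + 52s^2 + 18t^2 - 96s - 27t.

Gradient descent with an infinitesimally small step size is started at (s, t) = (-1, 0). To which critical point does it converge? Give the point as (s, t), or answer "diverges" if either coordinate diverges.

J is separable, so gradient descent decouples: s follows -∂J/∂s, t follows -∂J/∂t.
∂J/∂s = -8(s - 3)(s - 1)(s + 4); at s=-1 this is -192, so s increases.
∂J/∂t = -9(t - 3)(t - 1); at t=0 this is -27, so t increases.
s converges to its nearest critical value 1 (a local min of the s-part); t converges to 1. The iterate converges to (1, 1).

(1, 1)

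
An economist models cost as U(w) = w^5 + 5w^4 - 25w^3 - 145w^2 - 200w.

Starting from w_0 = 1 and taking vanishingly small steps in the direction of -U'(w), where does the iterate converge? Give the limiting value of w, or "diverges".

4

U'(w) = 5(w - 4)(w + 1)(w + 2)(w + 5), so U'(1) = -540.
Gradient descent moves in the -U' direction, i.e. w is increasing.
The nearest critical point in that direction is w = 4, where U'' = 1350 > 0 (a local minimum). The iterate converges there.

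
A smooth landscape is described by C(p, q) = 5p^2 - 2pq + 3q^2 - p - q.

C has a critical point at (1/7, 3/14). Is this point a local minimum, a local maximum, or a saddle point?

The Hessian of C is constant: H = [[10, -2], [-2, 6]].
det(H) = 10·6 − (-2)² = 56.
det(H) > 0 and tr(H) = 16 > 0, so H is positive definite and the point is a local minimum.

local minimum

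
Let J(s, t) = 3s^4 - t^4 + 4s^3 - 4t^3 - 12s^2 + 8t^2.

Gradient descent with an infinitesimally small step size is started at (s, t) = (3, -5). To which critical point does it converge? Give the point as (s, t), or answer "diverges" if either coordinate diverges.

diverges

J is separable, so gradient descent decouples: s follows -∂J/∂s, t follows -∂J/∂t.
∂J/∂s = 12s(s - 1)(s + 2); at s=3 this is 360, so s decreases.
∂J/∂t = -4t(t - 1)(t + 4); at t=-5 this is 120, so t decreases.
The t-coordinate has no critical point in that direction and runs off to infinity.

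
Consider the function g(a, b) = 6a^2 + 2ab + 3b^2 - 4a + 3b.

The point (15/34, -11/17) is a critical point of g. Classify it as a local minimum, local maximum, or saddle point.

local minimum

The Hessian of g is constant: H = [[12, 2], [2, 6]].
det(H) = 12·6 − 2² = 68.
det(H) > 0 and tr(H) = 18 > 0, so H is positive definite and the point is a local minimum.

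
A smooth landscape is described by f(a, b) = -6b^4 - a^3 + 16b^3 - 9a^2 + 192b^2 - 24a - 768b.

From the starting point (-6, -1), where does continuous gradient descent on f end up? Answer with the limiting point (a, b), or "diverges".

(-4, 2)

f is separable, so gradient descent decouples: a follows -∂f/∂a, b follows -∂f/∂b.
∂f/∂a = -3(a + 2)(a + 4); at a=-6 this is -24, so a increases.
∂f/∂b = -24(b - 4)(b - 2)(b + 4); at b=-1 this is -1080, so b increases.
a converges to its nearest critical value -4 (a local min of the a-part); b converges to 2. The iterate converges to (-4, 2).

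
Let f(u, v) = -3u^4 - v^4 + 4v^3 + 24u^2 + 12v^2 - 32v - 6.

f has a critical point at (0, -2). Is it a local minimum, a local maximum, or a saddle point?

saddle point

The mixed partial ∂²f/∂u∂v is 0, so the Hessian at any point is diag(f_uu, f_vv) = diag(12(-3u^2 + 4), 12(-v^2 + 2v + 2)).
At (0, -2): H = diag(48, -72).
The eigenvalues have opposite signs, so H is indefinite: a saddle point.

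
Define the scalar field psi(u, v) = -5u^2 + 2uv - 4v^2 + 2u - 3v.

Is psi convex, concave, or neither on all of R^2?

psi is quadratic, so its Hessian is the constant matrix H = [[-10, 2], [2, -8]].
det(H) = 76, tr(H) = -18.
det(H) > 0 and tr(H) < 0, so H is negative definite everywhere: concave.

concave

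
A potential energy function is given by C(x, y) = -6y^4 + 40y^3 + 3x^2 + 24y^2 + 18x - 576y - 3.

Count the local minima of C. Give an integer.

C separates as a function of x plus a function of y, so ∇C=0 decouples.
∂C/∂x = 6(x + 3) = 0 at x ∈ {-3}; ∂C/∂y = -24(y - 4)(y - 3)(y + 2) = 0 at y ∈ {-2, 3, 4}.
The Hessian is diagonal: diag(C_xx, C_yy). Second derivatives: C_xx(-3)=6; C_yy(-2)=-720, C_yy(3)=120, C_yy(4)=-144.
Local minima occur where both diagonal entries positive: (-3, 3). Count: 1.

1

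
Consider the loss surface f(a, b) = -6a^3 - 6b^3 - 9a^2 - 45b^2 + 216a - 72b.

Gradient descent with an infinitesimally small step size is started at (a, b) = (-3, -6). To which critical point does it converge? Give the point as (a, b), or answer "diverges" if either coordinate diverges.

(-4, -4)

f is separable, so gradient descent decouples: a follows -∂f/∂a, b follows -∂f/∂b.
∂f/∂a = -18(a - 3)(a + 4); at a=-3 this is 108, so a decreases.
∂f/∂b = -18(b + 1)(b + 4); at b=-6 this is -180, so b increases.
a converges to its nearest critical value -4 (a local min of the a-part); b converges to -4. The iterate converges to (-4, -4).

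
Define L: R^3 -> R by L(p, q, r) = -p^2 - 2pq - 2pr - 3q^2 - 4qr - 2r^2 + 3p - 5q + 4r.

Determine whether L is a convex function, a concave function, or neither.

concave

L is quadratic, so its Hessian is the constant matrix H = [[-2, -2, -2], [-2, -6, -4], [-2, -4, -4]].
Leading principal minors: -2, 8, -8.
Signs alternate −, +, − ⇒ H ≺ 0 ⇒ concave.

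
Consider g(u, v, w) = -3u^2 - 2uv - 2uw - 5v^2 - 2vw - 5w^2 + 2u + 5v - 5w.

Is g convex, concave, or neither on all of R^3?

concave

g is quadratic, so its Hessian is the constant matrix H = [[-6, -2, -2], [-2, -10, -2], [-2, -2, -10]].
Leading principal minors: -6, 56, -512.
Signs alternate −, +, − ⇒ H ≺ 0 ⇒ concave.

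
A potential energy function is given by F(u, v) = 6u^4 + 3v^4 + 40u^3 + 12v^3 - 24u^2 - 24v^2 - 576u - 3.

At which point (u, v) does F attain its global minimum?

(2, -4)

F(u,v) separates as P(u) + Q(v) − 3, so its minimum is min P + min Q − 3.
P'(u) = 24(u - 2)(u + 3)(u + 4) vanishes at u ∈ {-4, -3, 2}; Q'(v) = 12v(v - 1)(v + 4) vanishes at v ∈ {-4, 0, 1}.
Local minima of P (where P''>0): P(-4)=896, P(2)=-832. Local minima of Q: Q(-4)=-384, Q(1)=-9.
So the global minimum of F is P(2) + Q(-4) − 3 = -832 − 384 − 3 = -1219, attained at (2, -4).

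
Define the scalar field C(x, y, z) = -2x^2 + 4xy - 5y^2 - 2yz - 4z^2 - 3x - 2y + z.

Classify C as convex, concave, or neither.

C is quadratic, so its Hessian is the constant matrix H = [[-4, 4, 0], [4, -10, -2], [0, -2, -8]].
Leading principal minors: -4, 24, -176.
Signs alternate −, +, − ⇒ H ≺ 0 ⇒ concave.

concave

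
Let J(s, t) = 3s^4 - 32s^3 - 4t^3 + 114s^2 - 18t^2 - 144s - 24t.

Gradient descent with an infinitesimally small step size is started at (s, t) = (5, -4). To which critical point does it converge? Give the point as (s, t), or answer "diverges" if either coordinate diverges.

J is separable, so gradient descent decouples: s follows -∂J/∂s, t follows -∂J/∂t.
∂J/∂s = 12(s - 4)(s - 3)(s - 1); at s=5 this is 96, so s decreases.
∂J/∂t = -12(t + 1)(t + 2); at t=-4 this is -72, so t increases.
s converges to its nearest critical value 4 (a local min of the s-part); t converges to -2. The iterate converges to (4, -2).

(4, -2)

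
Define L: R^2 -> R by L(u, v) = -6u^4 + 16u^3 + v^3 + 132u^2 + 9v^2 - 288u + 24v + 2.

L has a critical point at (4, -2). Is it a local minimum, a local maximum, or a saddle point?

The mixed partial ∂²L/∂u∂v is 0, so the Hessian at any point is diag(L_uu, L_vv) = diag(24(-3u^2 + 4u + 11), 6(v + 3)).
At (4, -2): H = diag(-504, 6).
The eigenvalues have opposite signs, so H is indefinite: a saddle point.

saddle point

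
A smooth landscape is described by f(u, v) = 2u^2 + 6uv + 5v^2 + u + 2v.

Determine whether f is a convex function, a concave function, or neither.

f is quadratic, so its Hessian is the constant matrix H = [[4, 6], [6, 10]].
det(H) = 4, tr(H) = 14.
det(H) > 0 and tr(H) > 0, so H is positive definite everywhere: convex.

convex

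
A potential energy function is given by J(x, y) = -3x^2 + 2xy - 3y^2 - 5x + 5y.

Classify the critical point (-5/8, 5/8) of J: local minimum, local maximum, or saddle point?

local maximum

The Hessian of J is constant: H = [[-6, 2], [2, -6]].
det(H) = (-6)·(-6) − 2² = 32.
det(H) > 0 and tr(H) = -12 < 0, so H is negative definite and the point is a local maximum.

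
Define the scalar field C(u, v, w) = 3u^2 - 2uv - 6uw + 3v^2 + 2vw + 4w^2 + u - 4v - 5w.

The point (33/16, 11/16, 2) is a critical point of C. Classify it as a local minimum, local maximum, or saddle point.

local minimum

The Hessian is constant: H = [[6, -2, -6], [-2, 6, 2], [-6, 2, 8]].
Leading principal minors: Δ₁ = 6, Δ₂ = 32, Δ₃ = 64.
All leading minors are positive, so H is positive definite: a local minimum.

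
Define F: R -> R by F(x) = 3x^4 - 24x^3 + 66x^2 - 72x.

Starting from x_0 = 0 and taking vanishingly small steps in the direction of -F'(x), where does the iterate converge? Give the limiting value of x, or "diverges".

1

F'(x) = 12(x - 3)(x - 2)(x - 1), so F'(0) = -72.
Gradient descent moves in the -F' direction, i.e. x is increasing.
The nearest critical point in that direction is x = 1, where F'' = 24 > 0 (a local minimum). The iterate converges there.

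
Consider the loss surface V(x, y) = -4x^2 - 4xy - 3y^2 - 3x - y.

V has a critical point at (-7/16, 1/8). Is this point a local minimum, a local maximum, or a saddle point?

local maximum

The Hessian of V is constant: H = [[-8, -4], [-4, -6]].
det(H) = (-8)·(-6) − (-4)² = 32.
det(H) > 0 and tr(H) = -14 < 0, so H is negative definite and the point is a local maximum.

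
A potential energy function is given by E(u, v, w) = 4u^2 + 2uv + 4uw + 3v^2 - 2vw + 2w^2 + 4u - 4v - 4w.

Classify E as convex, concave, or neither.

E is quadratic, so its Hessian is the constant matrix H = [[8, 2, 4], [2, 6, -2], [4, -2, 4]].
Leading principal minors: 8, 44, 16.
All positive ⇒ H ≻ 0 ⇒ convex.

convex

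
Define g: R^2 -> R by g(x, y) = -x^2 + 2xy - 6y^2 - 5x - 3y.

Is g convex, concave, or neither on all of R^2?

g is quadratic, so its Hessian is the constant matrix H = [[-2, 2], [2, -12]].
det(H) = 20, tr(H) = -14.
det(H) > 0 and tr(H) < 0, so H is negative definite everywhere: concave.

concave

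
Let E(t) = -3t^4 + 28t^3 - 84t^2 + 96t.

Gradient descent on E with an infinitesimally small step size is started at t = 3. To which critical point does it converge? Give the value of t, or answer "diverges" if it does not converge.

E'(t) = -12(t - 4)(t - 2)(t - 1), so E'(3) = 24.
Gradient descent moves in the -E' direction, i.e. t is decreasing.
The nearest critical point in that direction is t = 2, where E'' = 24 > 0 (a local minimum). The iterate converges there.

2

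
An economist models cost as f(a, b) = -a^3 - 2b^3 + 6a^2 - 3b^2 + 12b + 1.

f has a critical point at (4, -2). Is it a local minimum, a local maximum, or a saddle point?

saddle point

The mixed partial ∂²f/∂a∂b is 0, so the Hessian at any point is diag(f_aa, f_bb) = diag(6(-a + 2), -6(2b + 1)).
At (4, -2): H = diag(-12, 18).
The eigenvalues have opposite signs, so H is indefinite: a saddle point.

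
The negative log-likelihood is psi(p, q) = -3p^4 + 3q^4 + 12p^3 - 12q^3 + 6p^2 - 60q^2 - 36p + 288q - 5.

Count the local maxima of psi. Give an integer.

psi separates as a function of p plus a function of q, so ∇psi=0 decouples.
∂psi/∂p = -12(p - 3)(p - 1)(p + 1) = 0 at p ∈ {-1, 1, 3}; ∂psi/∂q = 12(q - 4)(q - 2)(q + 3) = 0 at q ∈ {-3, 2, 4}.
The Hessian is diagonal: diag(psi_pp, psi_qq). Second derivatives: psi_pp(-1)=-96, psi_pp(1)=48, psi_pp(3)=-96; psi_qq(-3)=420, psi_qq(2)=-120, psi_qq(4)=168.
Local maxima occur where both diagonal entries negative: (-1, 2), (3, 2). Count: 2.

2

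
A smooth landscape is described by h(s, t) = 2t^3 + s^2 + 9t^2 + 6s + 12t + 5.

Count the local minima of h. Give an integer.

1

h separates as a function of s plus a function of t, so ∇h=0 decouples.
∂h/∂s = 2(s + 3) = 0 at s ∈ {-3}; ∂h/∂t = 6(t + 1)(t + 2) = 0 at t ∈ {-2, -1}.
The Hessian is diagonal: diag(h_ss, h_tt). Second derivatives: h_ss(-3)=2; h_tt(-2)=-6, h_tt(-1)=6.
Local minima occur where both diagonal entries positive: (-3, -1). Count: 1.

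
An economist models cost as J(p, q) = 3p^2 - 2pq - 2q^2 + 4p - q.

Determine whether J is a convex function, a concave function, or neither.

neither

J is quadratic, so its Hessian is the constant matrix H = [[6, -2], [-2, -4]].
det(H) = -28, tr(H) = 2.
det(H) < 0, so H is indefinite: neither convex nor concave.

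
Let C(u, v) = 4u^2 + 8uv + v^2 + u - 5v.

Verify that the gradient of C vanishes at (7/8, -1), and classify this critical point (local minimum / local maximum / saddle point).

∇C = (8u + 8v + 1, 8u + 2v - 5); substituting (7/8, -1) gives ∇C = (0, 0), so (7/8, -1) is indeed a critical point.
The Hessian of C is constant: H = [[8, 8], [8, 2]].
det(H) = 8·2 − 8² = -48.
Since det(H) < 0, H is indefinite and the critical point is a saddle point.

saddle point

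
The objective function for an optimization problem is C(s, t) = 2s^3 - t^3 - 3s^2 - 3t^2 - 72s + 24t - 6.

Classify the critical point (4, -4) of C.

The mixed partial ∂²C/∂s∂t is 0, so the Hessian at any point is diag(C_ss, C_tt) = diag(6(2s - 1), -6(t + 1)).
At (4, -4): H = diag(42, 18).
Both eigenvalues are positive, so H is positive definite: a local minimum.

local minimum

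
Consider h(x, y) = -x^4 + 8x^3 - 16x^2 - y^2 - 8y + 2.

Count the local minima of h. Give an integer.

0

h separates as a function of x plus a function of y, so ∇h=0 decouples.
∂h/∂x = -4x(x - 4)(x - 2) = 0 at x ∈ {0, 2, 4}; ∂h/∂y = -2(y + 4) = 0 at y ∈ {-4}.
The Hessian is diagonal: diag(h_xx, h_yy). Second derivatives: h_xx(0)=-32, h_xx(2)=16, h_xx(4)=-32; h_yy(-4)=-2.
Local minima occur where both diagonal entries positive: none. Count: 0.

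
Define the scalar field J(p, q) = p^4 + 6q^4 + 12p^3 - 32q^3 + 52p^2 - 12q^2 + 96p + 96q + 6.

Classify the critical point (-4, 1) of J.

The mixed partial ∂²J/∂p∂q is 0, so the Hessian at any point is diag(J_pp, J_qq) = diag(4(3p^2 + 18p + 26), 24(3q^2 - 8q - 1)).
At (-4, 1): H = diag(8, -144).
The eigenvalues have opposite signs, so H is indefinite: a saddle point.

saddle point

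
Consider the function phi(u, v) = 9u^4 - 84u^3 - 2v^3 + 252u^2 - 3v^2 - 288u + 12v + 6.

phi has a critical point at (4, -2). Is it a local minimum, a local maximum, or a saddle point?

local minimum

The mixed partial ∂²phi/∂u∂v is 0, so the Hessian at any point is diag(phi_uu, phi_vv) = diag(36(3u^2 - 14u + 14), -6(2v + 1)).
At (4, -2): H = diag(216, 18).
Both eigenvalues are positive, so H is positive definite: a local minimum.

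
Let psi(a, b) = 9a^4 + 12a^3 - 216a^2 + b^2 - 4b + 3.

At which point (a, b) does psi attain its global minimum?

(-4, 2)

psi(a,b) separates as P(a) + Q(b) + 3, so its minimum is min P + min Q + 3.
P'(a) = 36a(a - 3)(a + 4) vanishes at a ∈ {-4, 0, 3}; Q'(b) = 2b - 4 vanishes at b ∈ {2}.
Local minima of P (where P''>0): P(-4)=-1920, P(3)=-891. Local minima of Q: Q(2)=-4.
So the global minimum of psi is P(-4) + Q(2) + 3 = -1920 − 4 + 3 = -1921, attained at (-4, 2).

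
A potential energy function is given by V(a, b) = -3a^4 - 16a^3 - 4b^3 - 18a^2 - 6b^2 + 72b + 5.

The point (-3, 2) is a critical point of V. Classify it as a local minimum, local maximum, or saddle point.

local maximum

The mixed partial ∂²V/∂a∂b is 0, so the Hessian at any point is diag(V_aa, V_bb) = diag(-12(3a^2 + 8a + 3), -12(2b + 1)).
At (-3, 2): H = diag(-72, -60).
Both eigenvalues are negative, so H is negative definite: a local maximum.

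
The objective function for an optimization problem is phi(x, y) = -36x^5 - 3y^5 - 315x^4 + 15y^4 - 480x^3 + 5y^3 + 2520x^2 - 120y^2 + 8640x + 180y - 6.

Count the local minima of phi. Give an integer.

phi separates as a function of x plus a function of y, so ∇phi=0 decouples.
∂phi/∂x = -180(x - 2)(x + 2)(x + 3)(x + 4) = 0 at x ∈ {-4, -3, -2, 2}; ∂phi/∂y = -15(y - 3)(y - 2)(y - 1)(y + 2) = 0 at y ∈ {-2, 1, 2, 3}.
The Hessian is diagonal: diag(phi_xx, phi_yy). Second derivatives: phi_xx(-4)=2160, phi_xx(-3)=-900, phi_xx(-2)=1440, phi_xx(2)=-21600; phi_yy(-2)=900, phi_yy(1)=-90, phi_yy(2)=60, phi_yy(3)=-150.
Local minima occur where both diagonal entries positive: (-4, -2), (-4, 2), (-2, -2), (-2, 2). Count: 4.

4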